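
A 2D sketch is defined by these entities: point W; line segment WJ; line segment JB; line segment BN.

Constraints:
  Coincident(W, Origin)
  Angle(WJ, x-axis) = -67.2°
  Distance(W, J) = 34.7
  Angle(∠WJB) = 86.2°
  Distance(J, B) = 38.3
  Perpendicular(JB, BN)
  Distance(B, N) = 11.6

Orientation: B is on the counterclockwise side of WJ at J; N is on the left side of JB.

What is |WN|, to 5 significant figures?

42.733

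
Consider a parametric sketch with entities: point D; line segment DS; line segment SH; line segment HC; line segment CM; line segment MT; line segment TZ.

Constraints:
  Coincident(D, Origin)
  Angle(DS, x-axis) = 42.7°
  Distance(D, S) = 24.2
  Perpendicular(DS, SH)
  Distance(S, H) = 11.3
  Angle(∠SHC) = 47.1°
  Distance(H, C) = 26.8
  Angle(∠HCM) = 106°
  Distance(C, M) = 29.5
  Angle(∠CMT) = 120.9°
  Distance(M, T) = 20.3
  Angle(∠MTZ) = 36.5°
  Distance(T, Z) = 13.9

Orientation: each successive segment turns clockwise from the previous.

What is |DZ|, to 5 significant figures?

37.669

∠CMT = 120.9° gives MT at 46.700° from the x-axis; with |MT| = 20.3, T = (4.5381, 51.360). ∠MTZ = 36.5° gives TZ at -96.800° from the x-axis; with |TZ| = 13.9, Z = (2.8923, 37.557). Then |DZ| = |Z − D| = 37.669.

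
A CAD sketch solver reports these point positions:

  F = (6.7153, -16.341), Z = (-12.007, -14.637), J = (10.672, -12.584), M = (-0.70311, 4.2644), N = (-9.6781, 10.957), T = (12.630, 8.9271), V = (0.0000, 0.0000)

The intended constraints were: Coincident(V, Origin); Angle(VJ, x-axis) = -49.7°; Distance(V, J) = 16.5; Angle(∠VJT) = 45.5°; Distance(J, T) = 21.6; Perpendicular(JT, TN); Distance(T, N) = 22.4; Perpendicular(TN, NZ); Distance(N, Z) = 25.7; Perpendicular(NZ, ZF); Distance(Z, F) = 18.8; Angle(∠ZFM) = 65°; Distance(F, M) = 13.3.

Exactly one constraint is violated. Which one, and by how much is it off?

Distance(F, M) = 13.3 — off by 8.60.

V = (0.00, 0.00) ✓; VJ at -49.70° ✓; |VJ| = 16.50 ✓; ∠VJT = 45.50° ✓; |JT| = 21.60 ✓; ∠(JT, TN) = 90.00° ✓; |TN| = 22.40 ✓; ∠(TN, NZ) = 90.00° ✓; |NZ| = 25.70 ✓; ∠(NZ, ZF) = 90.00° ✓; |ZF| = 18.80 ✓; ∠ZFM = 65.00° ✓; |FM| = 21.90 ✗.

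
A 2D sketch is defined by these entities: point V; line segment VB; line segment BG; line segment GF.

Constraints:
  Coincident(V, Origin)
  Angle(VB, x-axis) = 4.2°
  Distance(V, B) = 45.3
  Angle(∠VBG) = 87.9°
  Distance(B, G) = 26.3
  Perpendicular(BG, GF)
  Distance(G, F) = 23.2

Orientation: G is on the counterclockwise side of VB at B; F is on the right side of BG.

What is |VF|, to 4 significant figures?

72.77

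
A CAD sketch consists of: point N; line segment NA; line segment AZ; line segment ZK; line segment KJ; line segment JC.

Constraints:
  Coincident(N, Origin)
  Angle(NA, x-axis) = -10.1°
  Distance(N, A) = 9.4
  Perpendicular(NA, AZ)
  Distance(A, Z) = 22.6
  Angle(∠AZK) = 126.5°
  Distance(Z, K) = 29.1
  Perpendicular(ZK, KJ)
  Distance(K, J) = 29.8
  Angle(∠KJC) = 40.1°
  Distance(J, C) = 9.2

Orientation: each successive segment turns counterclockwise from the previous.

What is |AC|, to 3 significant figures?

36.9

N is at the origin; NA runs at -10.1° with length 9.4, so A = (9.25, -1.65). The perpendicularity gives AZ at right angles to NA, so AZ runs at 79.9°; with |AZ| = 22.6, Z = (13.2, 20.6). ∠AZK = 126.5° gives ZK at 133° from the x-axis; with |ZK| = 29.1, K = (-6.78, 41.7). ZK ⟂ KJ, so KJ runs at -137°; with |KJ| = 29.8, J = (-28.4, 21.3). ∠KJC = 40.1° gives JC at 3.30° from the x-axis; with |JC| = 9.2, C = (-19.2, 21.8). Then |AC| = |C − A| = 36.9.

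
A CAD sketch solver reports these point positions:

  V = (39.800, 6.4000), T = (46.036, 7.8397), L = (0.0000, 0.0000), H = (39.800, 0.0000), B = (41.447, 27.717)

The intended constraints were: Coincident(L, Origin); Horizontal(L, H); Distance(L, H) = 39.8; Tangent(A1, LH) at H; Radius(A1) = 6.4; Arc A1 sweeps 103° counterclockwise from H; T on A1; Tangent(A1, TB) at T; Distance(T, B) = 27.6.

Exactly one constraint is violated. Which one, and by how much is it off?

Distance(T, B) = 27.6 — off by 7.20.

L = (0.00, 0.00) ✓; L.y = 0.00, H.y = 0.00 ✓; |LH| = 39.80 ✓; ∠(VH, HL) = 90.00° ✓; |VH| = 6.400 ✓; bearing(V→T) − bearing(V→H) = 103.0° ✓; |VT| = 6.400 ✓; ∠(VT, TB) = 90.00° ✓; |TB| = 20.40 ✗.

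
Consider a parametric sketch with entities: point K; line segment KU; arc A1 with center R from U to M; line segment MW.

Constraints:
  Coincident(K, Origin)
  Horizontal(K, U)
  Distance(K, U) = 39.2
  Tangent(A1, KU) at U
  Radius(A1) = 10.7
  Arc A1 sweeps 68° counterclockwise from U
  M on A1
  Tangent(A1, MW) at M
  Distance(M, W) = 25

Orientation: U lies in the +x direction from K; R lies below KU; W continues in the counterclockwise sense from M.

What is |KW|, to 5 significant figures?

35.901

K is at the origin; KU is horizontal with |KU| = 39.2 and U on the +x side, so U = (39.200, 0.0000). Since A1 is tangent to KU there, RU ⟂ KU, so R = U + (0, -10.7) = (39.200, -10.700). On A1, U sits at bearing 90° from R; a 68° counterclockwise sweep puts M at bearing 158°, so M = R + 10.7·(cos 158°, sin 158°) = (29.279, -6.6917). The tangent condition forces RM to be normal to MW, so MW runs along (−sin 158°, cos 158°); with |MW| = 25.0, W = (19.914, -29.871). Then |KW| = |W − K| = 35.901.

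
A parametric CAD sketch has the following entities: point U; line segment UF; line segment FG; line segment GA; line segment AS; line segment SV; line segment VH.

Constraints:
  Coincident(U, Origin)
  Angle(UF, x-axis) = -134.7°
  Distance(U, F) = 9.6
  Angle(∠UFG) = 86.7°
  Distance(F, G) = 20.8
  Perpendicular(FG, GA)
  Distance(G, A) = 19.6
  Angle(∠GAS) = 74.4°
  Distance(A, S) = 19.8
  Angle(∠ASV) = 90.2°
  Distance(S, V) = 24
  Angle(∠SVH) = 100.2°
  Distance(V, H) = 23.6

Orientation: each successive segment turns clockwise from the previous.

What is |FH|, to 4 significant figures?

32.31

∠ASV = 90.2° gives SV at -153.4° from the x-axis; with |SV| = 24.0, V = (-18.76, -6.733). ∠SVH = 100.2° gives VH at 126.8° from the x-axis; with |VH| = 23.6, H = (-32.90, 12.16). Then |FH| = |H − F| = 32.31.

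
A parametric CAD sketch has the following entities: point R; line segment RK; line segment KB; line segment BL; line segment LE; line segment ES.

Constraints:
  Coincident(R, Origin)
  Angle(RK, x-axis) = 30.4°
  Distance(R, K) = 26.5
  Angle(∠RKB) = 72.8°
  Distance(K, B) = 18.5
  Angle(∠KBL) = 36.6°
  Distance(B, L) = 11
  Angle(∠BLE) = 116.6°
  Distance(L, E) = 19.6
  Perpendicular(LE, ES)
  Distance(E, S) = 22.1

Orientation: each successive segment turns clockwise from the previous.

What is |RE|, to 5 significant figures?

31.729

R is at the origin; RK runs at 30.4° with length 26.5, so K = (22.857, 13.410). ∠RKB = 72.8° gives KB at -76.800° from the x-axis; with |KB| = 18.5, B = (27.081, -4.6013). ∠KBL = 36.6° gives BL at 139.80° from the x-axis; with |BL| = 11.0, L = (18.679, 2.4987). ∠BLE = 116.6° gives LE at 76.400° from the x-axis; with |LE| = 19.6, E = (23.288, 21.549). Then |RE| = |E − R| = 31.729.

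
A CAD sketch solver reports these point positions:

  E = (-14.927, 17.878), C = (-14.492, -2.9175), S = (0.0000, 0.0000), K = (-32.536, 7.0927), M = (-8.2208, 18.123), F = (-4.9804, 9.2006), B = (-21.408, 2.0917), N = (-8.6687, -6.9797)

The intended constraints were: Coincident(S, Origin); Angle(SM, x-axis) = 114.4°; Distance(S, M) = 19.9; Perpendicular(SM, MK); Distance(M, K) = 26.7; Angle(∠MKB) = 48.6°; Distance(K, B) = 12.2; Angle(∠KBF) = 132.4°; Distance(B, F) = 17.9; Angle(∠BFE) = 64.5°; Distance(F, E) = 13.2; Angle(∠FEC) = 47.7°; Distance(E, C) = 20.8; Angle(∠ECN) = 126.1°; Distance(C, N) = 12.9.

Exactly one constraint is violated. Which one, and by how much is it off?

Distance(C, N) = 12.9 — off by 5.80.

S = (0.00, 0.00) ✓; SM at 114.4° ✓; |SM| = 19.90 ✓; ∠(SM, MK) = 90.00° ✓; |MK| = 26.70 ✓; ∠MKB = 48.60° ✓; |KB| = 12.20 ✓; ∠KBF = 132.4° ✓; |BF| = 17.90 ✓; ∠BFE = 64.50° ✓; |FE| = 13.20 ✓; ∠FEC = 47.70° ✓; |EC| = 20.80 ✓; ∠ECN = 126.1° ✓; |CN| = 7.100 ✗.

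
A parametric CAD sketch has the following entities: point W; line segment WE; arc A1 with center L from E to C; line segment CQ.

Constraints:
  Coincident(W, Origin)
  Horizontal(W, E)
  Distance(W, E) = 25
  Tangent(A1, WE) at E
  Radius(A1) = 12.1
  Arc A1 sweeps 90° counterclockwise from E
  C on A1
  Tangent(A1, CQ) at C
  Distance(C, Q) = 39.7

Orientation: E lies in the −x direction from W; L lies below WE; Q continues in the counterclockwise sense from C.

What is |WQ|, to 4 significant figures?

63.72

On A1, E sits at bearing 90° from L; a 90° counterclockwise sweep puts C at bearing 180°, so C = L + 12.1·(cos 180°, sin 180°) = (-37.10, -12.10). The tangent condition forces LC to be normal to CQ, so CQ runs along (−sin 180°, cos 180°); with |CQ| = 39.7, Q = (-37.10, -51.80). Then |WQ| = |Q − W| = 63.72.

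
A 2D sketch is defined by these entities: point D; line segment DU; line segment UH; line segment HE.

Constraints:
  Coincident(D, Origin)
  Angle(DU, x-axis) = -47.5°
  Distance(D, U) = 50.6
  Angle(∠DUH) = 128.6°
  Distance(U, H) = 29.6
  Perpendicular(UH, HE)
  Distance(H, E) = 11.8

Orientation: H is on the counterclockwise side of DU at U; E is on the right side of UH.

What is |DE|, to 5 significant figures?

79.862

D is at the origin; DU runs at -47.5° with length 50.6, so U = 50.6·(cos -47.5°, sin -47.5°) = (34.185, -37.306). ∠DUH = 128.6°, so UH runs at -47.5° + (180° − 128.6°) = 3.9000° from the x-axis; with |UH| = 29.6, H = U + 29.6·(cos 3.9000°, sin 3.9000°) = (63.716, -35.293). UH ⟂ HE; with |HE| = 11.8 on the right of UH, E = H + 11.8·(0.068015, -0.99768) = (64.519, -47.066). Then |DE| = |E − D| = 79.862.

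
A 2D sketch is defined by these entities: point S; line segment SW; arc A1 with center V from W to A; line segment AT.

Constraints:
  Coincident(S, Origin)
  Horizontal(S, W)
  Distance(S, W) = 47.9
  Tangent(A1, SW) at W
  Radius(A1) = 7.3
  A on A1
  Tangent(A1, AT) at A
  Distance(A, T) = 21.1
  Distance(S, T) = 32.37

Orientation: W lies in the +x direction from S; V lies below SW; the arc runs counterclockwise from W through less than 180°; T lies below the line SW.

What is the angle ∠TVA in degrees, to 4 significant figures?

70.92°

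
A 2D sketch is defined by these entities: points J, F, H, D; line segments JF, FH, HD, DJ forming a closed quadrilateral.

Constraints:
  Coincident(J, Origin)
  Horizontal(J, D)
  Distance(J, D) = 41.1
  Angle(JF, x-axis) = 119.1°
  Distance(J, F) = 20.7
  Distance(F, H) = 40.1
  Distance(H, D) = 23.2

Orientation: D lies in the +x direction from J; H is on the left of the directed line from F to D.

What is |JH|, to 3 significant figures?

36.2

J is at the origin; J and D share the same y with |JD| = 41.1 and D in +x, so D = (41.1, 0). JF runs at 119.1° with |JF| = 20.7, so F = (-10.1, 18.1). H is determined by |FH| = 40.1 and |HD| = 23.2 together: it lies at the intersection of circle(F, 40.1) and circle(D, 23.2). With |FD| = 54.3, the foot of the radical line on FD is 37.0 from F and the perpendicular offset is √(40.1² − 37.0²) = 15.5. Taking the left-of-FD solution: H = (30.0, 20.4).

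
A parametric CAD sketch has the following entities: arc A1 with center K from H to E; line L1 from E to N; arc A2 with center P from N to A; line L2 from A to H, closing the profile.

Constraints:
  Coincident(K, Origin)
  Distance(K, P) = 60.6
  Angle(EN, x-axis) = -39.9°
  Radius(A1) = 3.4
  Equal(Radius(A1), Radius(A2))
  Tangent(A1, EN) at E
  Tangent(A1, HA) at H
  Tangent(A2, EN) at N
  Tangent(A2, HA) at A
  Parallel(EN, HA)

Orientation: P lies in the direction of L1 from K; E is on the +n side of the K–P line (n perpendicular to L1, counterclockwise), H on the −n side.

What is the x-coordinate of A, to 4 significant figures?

44.31

Tangency of A1 to both parallel lines with radius 3.4 puts E and H at K ± 3.4·n: E = (2.181, 2.608), H = (-2.181, -2.608). Equal radii place N and A the same way about P: N = P + 3.4·n = (48.67, -36.26), A = P − 3.4·n = (44.31, -41.48). So A.x = 44.31.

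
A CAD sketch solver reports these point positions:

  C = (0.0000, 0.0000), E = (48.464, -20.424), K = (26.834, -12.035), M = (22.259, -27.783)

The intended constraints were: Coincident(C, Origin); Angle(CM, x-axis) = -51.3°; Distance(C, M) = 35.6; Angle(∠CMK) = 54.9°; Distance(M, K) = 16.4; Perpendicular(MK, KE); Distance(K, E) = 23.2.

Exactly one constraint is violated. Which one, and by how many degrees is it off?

Perpendicular(MK, KE) — off by 5.00°.

C = (0.00, 0.00) ✓; CM at -51.30° ✓; |CM| = 35.60 ✓; ∠CMK = 54.90° ✓; |MK| = 16.40 ✓; ∠(MK, KE) = 95.00° ✗; |KE| = 23.20 ✓.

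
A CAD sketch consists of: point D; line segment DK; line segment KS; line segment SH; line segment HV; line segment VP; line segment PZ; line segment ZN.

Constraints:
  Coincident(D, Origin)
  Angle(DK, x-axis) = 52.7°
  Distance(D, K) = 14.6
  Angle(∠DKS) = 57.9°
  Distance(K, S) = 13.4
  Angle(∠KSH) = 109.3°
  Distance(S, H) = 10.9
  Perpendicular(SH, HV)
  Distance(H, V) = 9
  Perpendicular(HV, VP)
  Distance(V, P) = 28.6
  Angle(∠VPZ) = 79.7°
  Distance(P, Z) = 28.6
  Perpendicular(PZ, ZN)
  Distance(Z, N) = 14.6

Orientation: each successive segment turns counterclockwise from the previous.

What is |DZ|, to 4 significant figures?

36.29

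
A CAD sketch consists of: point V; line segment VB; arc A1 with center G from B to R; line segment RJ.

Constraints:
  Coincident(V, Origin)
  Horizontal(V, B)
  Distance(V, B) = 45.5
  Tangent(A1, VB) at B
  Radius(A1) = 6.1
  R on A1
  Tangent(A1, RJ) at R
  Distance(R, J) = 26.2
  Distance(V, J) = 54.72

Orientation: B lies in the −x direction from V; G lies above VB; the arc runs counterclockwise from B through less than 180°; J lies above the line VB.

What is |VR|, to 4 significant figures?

40.11

V is at the origin; VB is horizontal with |VB| = 45.5 and B on the −x side, so B = (-45.50, 0.000). Since A1 is tangent to VB there, GB ⟂ VB, so G = B + (0, 6.1) = (-45.50, 6.100). Since GR ⟂ RJ (tangency), |GJ| = √(6.1² + 26.2²) = 26.90 regardless of where R sits on A1. So J lies on both circle(V, 54.72) and circle(G, 26.90); the above-VB intersection is J = (-43.69, 32.94). R is the foot of the tangent from J: R = (-39.48, 7.081).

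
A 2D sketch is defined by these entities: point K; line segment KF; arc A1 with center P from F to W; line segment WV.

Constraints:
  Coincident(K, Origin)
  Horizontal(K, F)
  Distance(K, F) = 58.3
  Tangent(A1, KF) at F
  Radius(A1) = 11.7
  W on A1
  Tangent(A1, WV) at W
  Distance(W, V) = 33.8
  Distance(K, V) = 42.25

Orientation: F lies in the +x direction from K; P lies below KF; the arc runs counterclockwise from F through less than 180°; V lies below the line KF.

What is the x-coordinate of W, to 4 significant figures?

49.04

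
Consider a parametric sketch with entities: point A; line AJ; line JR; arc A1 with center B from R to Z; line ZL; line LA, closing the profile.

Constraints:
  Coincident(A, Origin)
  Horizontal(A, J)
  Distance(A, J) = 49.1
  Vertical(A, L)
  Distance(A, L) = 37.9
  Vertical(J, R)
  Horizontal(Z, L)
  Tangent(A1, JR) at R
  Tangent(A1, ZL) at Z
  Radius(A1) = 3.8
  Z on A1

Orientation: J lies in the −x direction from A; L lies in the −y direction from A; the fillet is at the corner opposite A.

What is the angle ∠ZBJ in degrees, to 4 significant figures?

173.6°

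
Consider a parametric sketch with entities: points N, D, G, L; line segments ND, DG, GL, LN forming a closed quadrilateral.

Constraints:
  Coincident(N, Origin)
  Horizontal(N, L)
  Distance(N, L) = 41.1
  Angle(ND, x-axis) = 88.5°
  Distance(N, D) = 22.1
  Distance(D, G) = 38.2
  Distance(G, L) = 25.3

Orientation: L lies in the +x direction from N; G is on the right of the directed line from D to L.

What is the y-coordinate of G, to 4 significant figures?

-11.58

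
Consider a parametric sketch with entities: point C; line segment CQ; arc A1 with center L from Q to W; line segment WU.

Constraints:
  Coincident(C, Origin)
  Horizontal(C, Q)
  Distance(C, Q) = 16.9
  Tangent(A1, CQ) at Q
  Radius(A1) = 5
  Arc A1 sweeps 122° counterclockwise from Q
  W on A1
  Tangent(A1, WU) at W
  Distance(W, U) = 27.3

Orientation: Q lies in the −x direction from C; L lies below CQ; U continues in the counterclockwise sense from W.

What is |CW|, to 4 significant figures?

22.48

C is at the origin; C and Q share the same y with |CQ| = 16.9 and Q on the −x side, so Q = (-16.90, 0.000). Since A1 is tangent to CQ there, LQ ⟂ CQ, so L = Q + (0, -5) = (-16.90, -5.000). On A1, Q sits at bearing 90° from L; a 122° counterclockwise sweep puts W at bearing 212°, so W = L + 5.0·(cos 212°, sin 212°) = (-21.14, -7.650). Then |CW| = |W − C| = 22.48.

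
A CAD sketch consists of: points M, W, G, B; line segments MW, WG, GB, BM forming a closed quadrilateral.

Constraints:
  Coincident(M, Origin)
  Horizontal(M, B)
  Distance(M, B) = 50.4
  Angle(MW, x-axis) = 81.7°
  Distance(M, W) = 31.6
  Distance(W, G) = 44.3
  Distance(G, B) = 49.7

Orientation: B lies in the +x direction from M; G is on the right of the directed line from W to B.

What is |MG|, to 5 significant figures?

13.204

Checks: |WG| = 44.30 ✓; |GB| = 49.70 ✓.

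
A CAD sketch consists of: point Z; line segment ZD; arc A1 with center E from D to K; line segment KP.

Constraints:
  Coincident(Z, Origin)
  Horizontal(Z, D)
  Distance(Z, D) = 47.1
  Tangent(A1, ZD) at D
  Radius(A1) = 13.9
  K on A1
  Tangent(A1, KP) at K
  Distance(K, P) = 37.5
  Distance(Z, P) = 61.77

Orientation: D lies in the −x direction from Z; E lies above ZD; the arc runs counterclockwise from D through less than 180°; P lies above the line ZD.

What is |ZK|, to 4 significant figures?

36.09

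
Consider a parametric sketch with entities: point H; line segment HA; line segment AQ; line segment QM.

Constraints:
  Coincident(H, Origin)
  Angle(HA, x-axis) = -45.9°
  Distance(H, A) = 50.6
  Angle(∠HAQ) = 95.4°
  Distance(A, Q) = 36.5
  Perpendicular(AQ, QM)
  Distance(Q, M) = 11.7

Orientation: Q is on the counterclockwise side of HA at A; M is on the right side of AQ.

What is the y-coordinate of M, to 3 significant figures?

-22.6

H is at the origin; HA runs at -45.9° with length 50.6, so A = 50.6·(cos -45.9°, sin -45.9°) = (35.2, -36.3). ∠HAQ = 95.4°, so AQ runs at -45.9° + (180° − 95.4°) = 38.7° from the x-axis; with |AQ| = 36.5, Q = A + 36.5·(cos 38.7°, sin 38.7°) = (63.7, -13.5). AQ is perpendicular to QM; with |QM| = 11.7 on the right of AQ, M = Q + 11.7·(0.625, -0.780) = (71.0, -22.6). So M.y = -22.6.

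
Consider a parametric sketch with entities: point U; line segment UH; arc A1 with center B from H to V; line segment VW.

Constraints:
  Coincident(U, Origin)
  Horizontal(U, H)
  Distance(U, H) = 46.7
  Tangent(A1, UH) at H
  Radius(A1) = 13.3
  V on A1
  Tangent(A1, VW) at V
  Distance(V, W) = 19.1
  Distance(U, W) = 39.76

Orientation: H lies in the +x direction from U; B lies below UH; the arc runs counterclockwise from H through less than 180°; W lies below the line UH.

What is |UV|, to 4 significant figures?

35.26

U is at the origin; UH is horizontal with |UH| = 46.7 and H on the +x side, so H = (46.70, 0.000). The tangent condition forces BH to be normal to UH, so B = H + (0, -13.3) = (46.70, -13.30). Since BV ⟂ VW (tangency), |BW| = √(13.3² + 19.1²) = 23.27 regardless of where V sits on A1. So W lies on both circle(U, 39.76) and circle(B, 23.27); the below-UH intersection is W = (28.46, -27.76). V is the foot of the tangent from W: V = (33.96, -9.470).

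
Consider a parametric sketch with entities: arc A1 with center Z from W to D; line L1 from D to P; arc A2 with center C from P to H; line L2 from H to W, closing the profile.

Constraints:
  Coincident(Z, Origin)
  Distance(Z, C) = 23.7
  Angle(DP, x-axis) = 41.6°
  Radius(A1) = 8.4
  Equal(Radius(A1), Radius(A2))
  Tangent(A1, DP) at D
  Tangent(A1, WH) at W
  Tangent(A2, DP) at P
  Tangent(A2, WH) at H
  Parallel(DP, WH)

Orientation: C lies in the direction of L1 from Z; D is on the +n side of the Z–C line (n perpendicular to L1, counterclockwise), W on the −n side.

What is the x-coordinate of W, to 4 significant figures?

5.577

Z is at the origin and C lies 23.7 along u from Z, so C = 23.7·u = (17.72, 15.74). Tangency of A1 to both parallel lines with radius 8.4 puts D and W at Z ± 8.4·n: D = (-5.577, 6.282), W = (5.577, -6.282). So W.x = 5.577.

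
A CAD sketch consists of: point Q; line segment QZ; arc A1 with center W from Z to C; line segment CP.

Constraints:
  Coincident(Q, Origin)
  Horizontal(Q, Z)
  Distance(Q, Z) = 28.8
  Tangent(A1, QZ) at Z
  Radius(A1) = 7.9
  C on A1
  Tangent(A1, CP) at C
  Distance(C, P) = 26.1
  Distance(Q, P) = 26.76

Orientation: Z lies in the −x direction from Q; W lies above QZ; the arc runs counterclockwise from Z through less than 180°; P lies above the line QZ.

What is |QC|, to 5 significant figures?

22.457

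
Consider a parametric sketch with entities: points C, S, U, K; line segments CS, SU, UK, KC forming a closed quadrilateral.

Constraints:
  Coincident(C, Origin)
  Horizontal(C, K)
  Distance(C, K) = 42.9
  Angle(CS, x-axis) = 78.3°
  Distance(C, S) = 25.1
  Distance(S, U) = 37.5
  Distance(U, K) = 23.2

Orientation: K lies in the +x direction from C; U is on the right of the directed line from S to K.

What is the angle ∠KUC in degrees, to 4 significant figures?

134.0°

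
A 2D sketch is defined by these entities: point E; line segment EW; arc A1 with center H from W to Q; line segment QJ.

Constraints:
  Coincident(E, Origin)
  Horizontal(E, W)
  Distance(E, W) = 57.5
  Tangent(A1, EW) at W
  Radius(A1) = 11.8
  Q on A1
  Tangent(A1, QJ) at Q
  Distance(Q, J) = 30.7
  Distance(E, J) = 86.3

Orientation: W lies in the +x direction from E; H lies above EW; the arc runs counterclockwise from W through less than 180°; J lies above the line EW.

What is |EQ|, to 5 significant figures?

69.329

E is at the origin; E and W share the same y with |EW| = 57.5 and W on the +x side, so W = (57.500, 0.0000). Since A1 is tangent to EW there, HW ⟂ EW, so H = W + (0, 11.8) = (57.500, 11.800). Since HQ ⟂ QJ (tangency), |HJ| = √(11.8² + 30.7²) = 32.890 regardless of where Q sits on A1. So J lies on both circle(E, 86.3) and circle(H, 32.890); the above-EW intersection is J = (77.544, 37.876). Q is the foot of the tangent from J: Q = (68.813, 8.4439).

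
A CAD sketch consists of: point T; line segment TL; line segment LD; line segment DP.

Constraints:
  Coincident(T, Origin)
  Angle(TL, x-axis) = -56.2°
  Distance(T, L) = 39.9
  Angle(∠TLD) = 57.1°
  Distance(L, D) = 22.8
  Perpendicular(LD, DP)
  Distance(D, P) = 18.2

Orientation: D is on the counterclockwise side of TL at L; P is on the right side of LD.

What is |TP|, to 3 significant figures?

51.7

∠TLD = 57.1°, so LD runs at -56.2° + (180° − 57.1°) = 66.7° from the x-axis; with |LD| = 22.8, D = L + 22.8·(cos 66.7°, sin 66.7°) = (31.2, -12.2). LD ⟂ DP; with |DP| = 18.2 on the right of LD, P = D + 18.2·(0.918, -0.396) = (47.9, -19.4). Then |TP| = |P − T| = 51.7.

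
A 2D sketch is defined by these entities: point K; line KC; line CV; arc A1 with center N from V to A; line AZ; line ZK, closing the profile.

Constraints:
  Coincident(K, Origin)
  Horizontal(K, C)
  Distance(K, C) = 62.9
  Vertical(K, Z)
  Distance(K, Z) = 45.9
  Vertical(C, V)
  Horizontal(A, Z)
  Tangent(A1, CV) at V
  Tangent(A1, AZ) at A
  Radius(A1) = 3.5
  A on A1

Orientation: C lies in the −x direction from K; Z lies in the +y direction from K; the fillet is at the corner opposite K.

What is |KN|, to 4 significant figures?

72.98

K is at the origin; KC is horizontal with |KC| = 62.9 and C on the −x side, so C = (-62.90, 0.000). KZ is vertical with |KZ| = 45.9 and Z on the +y side, so Z = (0.000, 45.90). The virtual corner opposite K is at (-62.90, 45.90). A1 meets CV tangentially, so NV is at right angles to CV and tangency of A1 to AZ means the radius NA is perpendicular to AZ, with radius 3.5, so the center N sits 3.5 in from both sides at N = (-59.40, 42.40). Then |KN| = |N − K| = 72.98.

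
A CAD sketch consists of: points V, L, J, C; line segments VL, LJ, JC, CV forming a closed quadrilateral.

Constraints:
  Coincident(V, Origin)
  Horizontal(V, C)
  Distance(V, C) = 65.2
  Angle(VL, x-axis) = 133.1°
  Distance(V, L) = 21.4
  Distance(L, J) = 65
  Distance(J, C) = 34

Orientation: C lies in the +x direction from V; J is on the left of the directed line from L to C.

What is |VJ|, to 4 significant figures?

57.19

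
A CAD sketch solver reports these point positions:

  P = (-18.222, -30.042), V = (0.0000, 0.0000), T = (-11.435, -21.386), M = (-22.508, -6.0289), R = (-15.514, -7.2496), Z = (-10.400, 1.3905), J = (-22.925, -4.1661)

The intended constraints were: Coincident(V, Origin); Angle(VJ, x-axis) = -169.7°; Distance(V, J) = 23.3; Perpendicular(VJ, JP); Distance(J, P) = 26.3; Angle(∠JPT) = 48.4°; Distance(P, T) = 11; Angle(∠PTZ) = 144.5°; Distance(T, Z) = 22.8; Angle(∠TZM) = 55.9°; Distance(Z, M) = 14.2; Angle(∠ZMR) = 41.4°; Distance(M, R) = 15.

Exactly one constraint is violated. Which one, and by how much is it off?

Distance(M, R) = 15 — off by 7.90.

V = (0.00, 0.00) ✓; VJ at -169.7° ✓; |VJ| = 23.30 ✓; ∠(VJ, JP) = 90.00° ✓; |JP| = 26.30 ✓; ∠JPT = 48.40° ✓; |PT| = 11.00 ✓; ∠PTZ = 144.5° ✓; |TZ| = 22.80 ✓; ∠TZM = 55.90° ✓; |ZM| = 14.20 ✓; ∠ZMR = 41.40° ✓; |MR| = 7.100 ✗.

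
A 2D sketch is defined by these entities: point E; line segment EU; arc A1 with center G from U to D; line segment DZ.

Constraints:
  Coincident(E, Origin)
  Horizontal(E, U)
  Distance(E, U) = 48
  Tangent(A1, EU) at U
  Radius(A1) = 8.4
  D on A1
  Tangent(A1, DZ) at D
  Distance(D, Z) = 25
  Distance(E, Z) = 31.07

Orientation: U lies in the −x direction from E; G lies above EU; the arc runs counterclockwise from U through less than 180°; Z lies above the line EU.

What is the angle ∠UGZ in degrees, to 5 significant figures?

115.10°

E is at the origin; E and U share the same y with |EU| = 48.0 and U on the −x side, so U = (-48.000, 0.0000). Since A1 is tangent to EU there, GU ⟂ EU, so G = U + (0, 8.4) = (-48.000, 8.4000). Since GD ⟂ DZ (tangency), |GZ| = √(8.4² + 25.0²) = 26.373 regardless of where D sits on A1. So Z lies on both circle(E, 31.07) and circle(G, 26.373); the above-EU intersection is Z = (-24.117, 19.588). D is the foot of the tangent from Z: D = (-42.199, 2.3244).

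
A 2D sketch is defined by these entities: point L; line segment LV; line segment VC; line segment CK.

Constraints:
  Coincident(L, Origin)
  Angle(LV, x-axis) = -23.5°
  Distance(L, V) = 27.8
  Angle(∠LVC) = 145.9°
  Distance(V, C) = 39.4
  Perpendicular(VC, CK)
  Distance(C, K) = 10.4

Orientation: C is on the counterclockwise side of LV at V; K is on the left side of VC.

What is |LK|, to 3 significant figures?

62.6

∠LVC = 145.9°, so VC runs at -23.5° + (180° − 145.9°) = 10.6° from the x-axis; with |VC| = 39.4, C = V + 39.4·(cos 10.6°, sin 10.6°) = (64.2, -3.84). VC ⟂ CK; with |CK| = 10.4 on the left of VC, K = C + 10.4·(-0.184, 0.983) = (62.3, 6.38). Then |LK| = |K − L| = 62.6.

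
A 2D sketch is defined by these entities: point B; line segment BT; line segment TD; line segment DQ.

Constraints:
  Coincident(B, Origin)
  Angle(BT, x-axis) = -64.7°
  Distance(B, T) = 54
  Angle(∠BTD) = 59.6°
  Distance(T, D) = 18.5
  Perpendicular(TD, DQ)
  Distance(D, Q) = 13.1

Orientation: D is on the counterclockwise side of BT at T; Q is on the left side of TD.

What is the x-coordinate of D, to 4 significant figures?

33.50

B is at the origin; BT runs at -64.7° with length 54.0, so T = 54.0·(cos -64.7°, sin -64.7°) = (23.08, -48.82). ∠BTD = 59.6°, so TD runs at -64.7° + (180° − 59.6°) = 55.70° from the x-axis; with |TD| = 18.5, D = T + 18.5·(cos 55.70°, sin 55.70°) = (33.50, -33.54). So D.x = 33.50.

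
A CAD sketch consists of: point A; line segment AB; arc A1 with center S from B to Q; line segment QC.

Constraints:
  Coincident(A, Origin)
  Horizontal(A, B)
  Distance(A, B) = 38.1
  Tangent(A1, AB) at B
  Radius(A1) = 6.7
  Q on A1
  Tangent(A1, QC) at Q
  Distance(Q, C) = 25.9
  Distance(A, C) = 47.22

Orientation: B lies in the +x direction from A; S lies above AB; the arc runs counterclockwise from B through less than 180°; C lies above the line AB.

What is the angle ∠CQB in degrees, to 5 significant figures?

123.00°

Checks: A = (0.00, 0.00) ✓; |SQ| = 6.700 ✓; ∠(SQ, QC) = 90.00° ✓; |QC| = 25.90 ✓; |AC| = 47.22 ✓.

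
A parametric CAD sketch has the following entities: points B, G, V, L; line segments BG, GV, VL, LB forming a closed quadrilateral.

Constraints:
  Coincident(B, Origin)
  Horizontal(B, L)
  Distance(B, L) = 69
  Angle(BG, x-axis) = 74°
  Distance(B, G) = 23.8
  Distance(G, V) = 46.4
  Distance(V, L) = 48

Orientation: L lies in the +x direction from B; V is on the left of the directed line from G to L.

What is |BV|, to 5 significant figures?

64.804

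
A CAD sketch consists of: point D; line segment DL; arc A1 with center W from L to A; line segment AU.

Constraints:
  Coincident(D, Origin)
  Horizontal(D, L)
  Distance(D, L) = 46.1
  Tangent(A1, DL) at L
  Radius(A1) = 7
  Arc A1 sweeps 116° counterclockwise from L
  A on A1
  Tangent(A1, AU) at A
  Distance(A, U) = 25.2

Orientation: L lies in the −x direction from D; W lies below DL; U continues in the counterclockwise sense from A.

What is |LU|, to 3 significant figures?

33.1

D is at the origin; DL is horizontal with |DL| = 46.1 and L on the −x side, so L = (-46.1, 0.00). A1 meets DL tangentially, so WL is at right angles to DL, so W = L + (0, -7) = (-46.1, -7.00). On A1, L sits at bearing 90° from W; a 116° counterclockwise sweep puts A at bearing 206°, so A = W + 7.0·(cos 206°, sin 206°) = (-52.4, -10.1). Tangency of A1 to AU means the radius WA is perpendicular to AU, so AU runs along (−sin 206°, cos 206°); with |AU| = 25.2, U = (-41.3, -32.7). Then |LU| = |U − L| = 33.1.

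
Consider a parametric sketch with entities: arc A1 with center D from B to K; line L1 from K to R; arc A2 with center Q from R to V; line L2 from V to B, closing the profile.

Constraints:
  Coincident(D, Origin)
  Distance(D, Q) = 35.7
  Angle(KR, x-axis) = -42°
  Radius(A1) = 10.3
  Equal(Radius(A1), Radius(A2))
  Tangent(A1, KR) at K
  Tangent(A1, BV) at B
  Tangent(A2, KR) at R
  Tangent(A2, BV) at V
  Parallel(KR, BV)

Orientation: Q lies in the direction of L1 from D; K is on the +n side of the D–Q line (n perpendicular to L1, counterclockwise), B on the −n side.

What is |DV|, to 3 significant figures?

37.2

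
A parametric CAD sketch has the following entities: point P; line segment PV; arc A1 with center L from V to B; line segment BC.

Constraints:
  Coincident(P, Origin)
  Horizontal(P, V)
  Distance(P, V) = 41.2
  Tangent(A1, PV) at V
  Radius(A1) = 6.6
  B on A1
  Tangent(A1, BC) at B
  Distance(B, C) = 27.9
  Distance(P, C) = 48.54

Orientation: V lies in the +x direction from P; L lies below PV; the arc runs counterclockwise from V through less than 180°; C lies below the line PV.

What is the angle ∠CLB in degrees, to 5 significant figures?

76.691°

Checks: P = (0.00, 0.00) ✓; |LB| = 6.600 ✓; ∠(LB, BC) = 90.00° ✓; |BC| = 27.90 ✓; |PC| = 48.54 ✓.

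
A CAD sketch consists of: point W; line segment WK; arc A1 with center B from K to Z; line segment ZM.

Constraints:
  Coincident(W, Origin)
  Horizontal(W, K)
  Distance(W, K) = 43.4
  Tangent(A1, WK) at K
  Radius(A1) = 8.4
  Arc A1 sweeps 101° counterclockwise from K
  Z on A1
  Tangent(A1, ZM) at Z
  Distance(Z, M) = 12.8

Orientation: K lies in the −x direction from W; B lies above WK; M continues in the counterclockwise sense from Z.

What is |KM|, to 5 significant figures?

23.302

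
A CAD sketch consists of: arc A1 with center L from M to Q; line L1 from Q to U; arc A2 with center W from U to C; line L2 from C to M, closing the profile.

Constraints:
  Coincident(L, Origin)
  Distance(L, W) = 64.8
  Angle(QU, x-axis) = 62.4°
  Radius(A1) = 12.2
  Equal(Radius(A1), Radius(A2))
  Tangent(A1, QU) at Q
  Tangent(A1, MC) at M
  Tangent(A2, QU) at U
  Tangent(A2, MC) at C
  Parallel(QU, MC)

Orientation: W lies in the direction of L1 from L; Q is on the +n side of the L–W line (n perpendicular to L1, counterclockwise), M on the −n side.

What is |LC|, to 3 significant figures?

65.9

The slot axis is L1's direction at 62.4°, so u = (cos 62.4°, sin 62.4°) = (0.463, 0.886) and n = (−sin 62.4°, cos 62.4°) = (-0.886, 0.463). L is at the origin and W lies 64.8 along u from L, so W = 64.8·u = (30.0, 57.4). Tangency of A1 to both parallel lines with radius 12.2 puts Q and M at L ± 12.2·n: Q = (-10.8, 5.65), M = (10.8, -5.65). Equal radii place U and C the same way about W: U = W + 12.2·n = (19.2, 63.1), C = W − 12.2·n = (40.8, 51.8). Then |LC| = |C − L| = 65.9.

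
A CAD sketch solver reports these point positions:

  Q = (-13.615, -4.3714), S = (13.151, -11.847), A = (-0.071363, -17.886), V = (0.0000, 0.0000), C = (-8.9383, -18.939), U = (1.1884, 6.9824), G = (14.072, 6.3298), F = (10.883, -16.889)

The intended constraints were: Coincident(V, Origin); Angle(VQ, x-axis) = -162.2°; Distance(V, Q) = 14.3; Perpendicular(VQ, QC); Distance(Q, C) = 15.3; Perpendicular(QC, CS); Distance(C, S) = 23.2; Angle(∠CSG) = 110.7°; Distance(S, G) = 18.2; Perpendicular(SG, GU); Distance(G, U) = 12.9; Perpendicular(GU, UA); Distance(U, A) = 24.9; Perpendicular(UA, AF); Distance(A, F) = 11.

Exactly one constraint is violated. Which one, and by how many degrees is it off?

Perpendicular(UA, AF) — off by 8.10°.

V = (0.00, 0.00) ✓; VQ at -162.2° ✓; |VQ| = 14.30 ✓; ∠(VQ, QC) = 90.00° ✓; |QC| = 15.30 ✓; ∠(QC, CS) = 90.00° ✓; |CS| = 23.20 ✓; ∠CSG = 110.7° ✓; |SG| = 18.20 ✓; ∠(SG, GU) = 90.00° ✓; |GU| = 12.90 ✓; ∠(GU, UA) = 90.00° ✓; |UA| = 24.90 ✓; ∠(UA, AF) = 98.10° ✗; |AF| = 11.00 ✓.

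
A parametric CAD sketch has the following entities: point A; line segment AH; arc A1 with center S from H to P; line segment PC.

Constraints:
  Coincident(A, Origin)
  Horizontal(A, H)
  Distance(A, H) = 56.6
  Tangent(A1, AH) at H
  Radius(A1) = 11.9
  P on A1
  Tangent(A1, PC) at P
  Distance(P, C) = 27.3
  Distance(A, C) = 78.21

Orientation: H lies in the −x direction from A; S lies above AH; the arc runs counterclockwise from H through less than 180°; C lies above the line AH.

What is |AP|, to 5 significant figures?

52.263

A is at the origin; AH is horizontal with |AH| = 56.6 and H on the −x side, so H = (-56.600, 0.0000). A1 meets AH tangentially, so SH is at right angles to AH, so S = H + (0, 11.9) = (-56.600, 11.900). Since SP ⟂ PC (tangency), |SC| = √(11.9² + 27.3²) = 29.781 regardless of where P sits on A1. So C lies on both circle(A, 78.21) and circle(S, 29.781); the above-AH intersection is C = (-67.416, 39.647). P is the foot of the tangent from C: P = (-48.163, 20.292).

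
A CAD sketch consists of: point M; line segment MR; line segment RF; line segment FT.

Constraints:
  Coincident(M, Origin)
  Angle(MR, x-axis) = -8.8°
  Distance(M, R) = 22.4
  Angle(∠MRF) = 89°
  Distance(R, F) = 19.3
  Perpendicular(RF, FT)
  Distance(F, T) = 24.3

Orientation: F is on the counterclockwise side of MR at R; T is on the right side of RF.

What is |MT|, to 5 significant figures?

50.380

M is at the origin; MR runs at -8.8° with length 22.4, so R = 22.4·(cos -8.8°, sin -8.8°) = (22.136, -3.4269). ∠MRF = 89.0°, so RF runs at -8.8° + (180° − 89.0°) = 82.200° from the x-axis; with |RF| = 19.3, F = R + 19.3·(cos 82.200°, sin 82.200°) = (24.756, 15.695). RF is perpendicular to FT; with |FT| = 24.3 on the right of RF, T = F + 24.3·(0.99075, -0.13572) = (48.831, 12.397). Then |MT| = |T − M| = 50.380.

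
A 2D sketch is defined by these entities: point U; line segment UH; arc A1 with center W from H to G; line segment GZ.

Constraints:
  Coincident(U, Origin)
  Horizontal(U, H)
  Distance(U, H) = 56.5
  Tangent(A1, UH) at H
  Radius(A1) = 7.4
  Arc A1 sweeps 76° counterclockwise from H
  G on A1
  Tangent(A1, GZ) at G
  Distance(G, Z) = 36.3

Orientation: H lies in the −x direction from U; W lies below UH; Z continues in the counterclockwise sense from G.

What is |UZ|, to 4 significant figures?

83.17

U is at the origin; U and H share the same y with |UH| = 56.5 and H on the −x side, so H = (-56.50, 0.000). The tangent condition forces WH to be normal to UH, so W = H + (0, -7.4) = (-56.50, -7.400). On A1, H sits at bearing 90° from W; a 76° counterclockwise sweep puts G at bearing 166°, so G = W + 7.4·(cos 166°, sin 166°) = (-63.68, -5.610). The tangent condition forces WG to be normal to GZ, so GZ runs along (−sin 166°, cos 166°); with |GZ| = 36.3, Z = (-72.46, -40.83). Then |UZ| = |Z − U| = 83.17.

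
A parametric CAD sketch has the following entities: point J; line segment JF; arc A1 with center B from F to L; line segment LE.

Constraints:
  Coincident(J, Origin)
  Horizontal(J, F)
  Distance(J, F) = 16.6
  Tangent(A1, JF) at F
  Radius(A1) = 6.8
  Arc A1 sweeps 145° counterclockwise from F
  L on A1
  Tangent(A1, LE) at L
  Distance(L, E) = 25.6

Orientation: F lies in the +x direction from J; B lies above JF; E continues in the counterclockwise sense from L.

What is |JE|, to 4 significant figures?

27.06

J is at the origin; J and F share the same y with |JF| = 16.6 and F on the +x side, so F = (16.60, 0.000). The tangent condition forces BF to be normal to JF, so B = F + (0, 6.8) = (16.60, 6.800). On A1, F sits at bearing -90° from B; a 145° counterclockwise sweep puts L at bearing 55°, so L = B + 6.8·(cos 55°, sin 55°) = (20.50, 12.37). The tangent condition forces BL to be normal to LE, so LE runs along (−sin 55°, cos 55°); with |LE| = 25.6, E = (-0.4700, 27.05). Then |JE| = |E − J| = 27.06.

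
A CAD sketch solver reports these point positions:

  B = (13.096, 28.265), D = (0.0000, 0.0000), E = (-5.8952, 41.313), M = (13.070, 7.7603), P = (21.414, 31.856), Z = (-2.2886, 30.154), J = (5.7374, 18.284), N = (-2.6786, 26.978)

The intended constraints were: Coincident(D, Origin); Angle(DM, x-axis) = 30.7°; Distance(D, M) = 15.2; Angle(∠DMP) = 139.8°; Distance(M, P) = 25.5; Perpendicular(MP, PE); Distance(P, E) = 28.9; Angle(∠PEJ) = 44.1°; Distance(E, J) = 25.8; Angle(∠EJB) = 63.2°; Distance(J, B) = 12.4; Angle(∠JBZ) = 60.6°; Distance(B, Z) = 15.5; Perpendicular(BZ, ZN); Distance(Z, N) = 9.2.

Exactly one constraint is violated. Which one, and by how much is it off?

Distance(Z, N) = 9.2 — off by 6.00.

D = (0.00, 0.00) ✓; DM at 30.70° ✓; |DM| = 15.20 ✓; ∠DMP = 139.8° ✓; |MP| = 25.50 ✓; ∠(MP, PE) = 90.00° ✓; |PE| = 28.90 ✓; ∠PEJ = 44.10° ✓; |EJ| = 25.80 ✓; ∠EJB = 63.20° ✓; |JB| = 12.40 ✓; ∠JBZ = 60.60° ✓; |BZ| = 15.50 ✓; ∠(BZ, ZN) = 90.00° ✓; |ZN| = 3.200 ✗.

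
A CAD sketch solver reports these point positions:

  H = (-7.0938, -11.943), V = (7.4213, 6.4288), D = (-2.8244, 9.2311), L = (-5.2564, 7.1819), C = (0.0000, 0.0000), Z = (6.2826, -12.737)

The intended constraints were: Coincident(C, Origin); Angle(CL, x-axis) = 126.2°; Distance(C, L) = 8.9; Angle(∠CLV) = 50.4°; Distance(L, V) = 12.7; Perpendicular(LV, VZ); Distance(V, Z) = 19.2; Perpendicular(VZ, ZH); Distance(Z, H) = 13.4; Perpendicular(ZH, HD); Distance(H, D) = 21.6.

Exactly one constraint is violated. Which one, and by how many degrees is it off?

Perpendicular(ZH, HD) — off by 8.00°.

C = (0.00, 0.00) ✓; CL at 126.2° ✓; |CL| = 8.900 ✓; ∠CLV = 50.40° ✓; |LV| = 12.70 ✓; ∠(LV, VZ) = 90.00° ✓; |VZ| = 19.20 ✓; ∠(VZ, ZH) = 90.00° ✓; |ZH| = 13.40 ✓; ∠(ZH, HD) = 98.00° ✗; |HD| = 21.60 ✓.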